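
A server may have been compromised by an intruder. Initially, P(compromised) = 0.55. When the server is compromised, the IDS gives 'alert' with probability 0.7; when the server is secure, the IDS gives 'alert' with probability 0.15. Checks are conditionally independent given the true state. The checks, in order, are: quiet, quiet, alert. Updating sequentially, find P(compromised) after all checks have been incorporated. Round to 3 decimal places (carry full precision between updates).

Each posterior becomes the prior for the next update.
After 'quiet': P(compromised) = 0.3·0.5500 / (0.3·0.5500 + 0.85·0.4500) ≈ 0.3014
After 'quiet': P(compromised) = 0.3·0.3014 / (0.3·0.3014 + 0.85·0.6986) ≈ 0.1321
After 'alert': P(compromised) = 0.7·0.1321 / (0.7·0.1321 + 0.15·0.8679) ≈ 0.4154

0.415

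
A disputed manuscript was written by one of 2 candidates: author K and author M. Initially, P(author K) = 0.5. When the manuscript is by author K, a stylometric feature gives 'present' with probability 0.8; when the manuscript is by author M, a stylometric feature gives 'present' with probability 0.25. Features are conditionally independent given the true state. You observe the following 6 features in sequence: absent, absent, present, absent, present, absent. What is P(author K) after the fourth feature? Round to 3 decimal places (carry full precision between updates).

After 'absent': P(author K) = 0.2·0.5000 / (0.2·0.5000 + 0.75·0.5000) ≈ 0.2105
After 'absent': P(author K) = 0.2·0.2105 / (0.2·0.2105 + 0.75·0.7895) ≈ 0.0664
After 'present': P(author K) = 0.8·0.0664 / (0.8·0.0664 + 0.25·0.9336) ≈ 0.1854
After 'absent': P(author K) = 0.2·0.1854 / (0.2·0.1854 + 0.75·0.8146) ≈ 0.0572

0.057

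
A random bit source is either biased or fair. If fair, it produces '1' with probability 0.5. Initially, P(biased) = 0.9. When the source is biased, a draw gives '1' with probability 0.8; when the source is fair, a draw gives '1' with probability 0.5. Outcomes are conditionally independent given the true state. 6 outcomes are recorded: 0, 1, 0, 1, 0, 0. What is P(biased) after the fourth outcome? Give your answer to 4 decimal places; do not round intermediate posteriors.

0.7866

Each posterior becomes the prior for the next update.
After '0': P(biased) = 0.2·0.9000 / (0.2·0.9000 + 0.5·0.1000) ≈ 0.7826
After '1': P(biased) = 0.8·0.7826 / (0.8·0.7826 + 0.5·0.2174) ≈ 0.8521
After '0': P(biased) = 0.2·0.8521 / (0.2·0.8521 + 0.5·0.1479) ≈ 0.6973
After '1': P(biased) = 0.8·0.6973 / (0.8·0.6973 + 0.5·0.3027) ≈ 0.7866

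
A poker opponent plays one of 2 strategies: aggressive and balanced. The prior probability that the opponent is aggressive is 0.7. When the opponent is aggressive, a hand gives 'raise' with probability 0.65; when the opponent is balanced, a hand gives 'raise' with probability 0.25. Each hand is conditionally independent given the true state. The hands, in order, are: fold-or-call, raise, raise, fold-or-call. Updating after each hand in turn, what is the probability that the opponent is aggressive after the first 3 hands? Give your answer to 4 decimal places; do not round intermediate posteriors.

0.8804

Apply Bayes' rule sequentially, carrying P(aggressive) forward.
After 'fold-or-call': P(aggressive) = 0.35·0.7000 / (0.35·0.7000 + 0.75·0.3000) ≈ 0.5213
After 'raise': P(aggressive) = 0.65·0.5213 / (0.65·0.5213 + 0.25·0.4787) ≈ 0.7390
After 'raise': P(aggressive) = 0.65·0.7390 / (0.65·0.7390 + 0.25·0.2610) ≈ 0.8804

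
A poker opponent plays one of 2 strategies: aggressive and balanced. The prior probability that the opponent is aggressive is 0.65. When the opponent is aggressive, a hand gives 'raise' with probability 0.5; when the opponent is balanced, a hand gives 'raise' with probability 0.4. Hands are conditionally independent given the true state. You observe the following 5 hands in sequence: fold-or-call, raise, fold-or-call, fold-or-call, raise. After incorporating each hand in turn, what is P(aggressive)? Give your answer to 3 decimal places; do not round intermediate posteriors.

0.627

After 'fold-or-call': P(aggressive) = 0.5·0.6500 / (0.5·0.6500 + 0.6·0.3500) ≈ 0.6075
After 'raise': P(aggressive) = 0.5·0.6075 / (0.5·0.6075 + 0.4·0.3925) ≈ 0.6592
After 'fold-or-call': P(aggressive) = 0.5·0.6592 / (0.5·0.6592 + 0.6·0.3408) ≈ 0.6172
After 'fold-or-call': P(aggressive) = 0.5·0.6172 / (0.5·0.6172 + 0.6·0.3828) ≈ 0.5733
After 'raise': P(aggressive) = 0.5·0.5733 / (0.5·0.5733 + 0.4·0.4267) ≈ 0.6268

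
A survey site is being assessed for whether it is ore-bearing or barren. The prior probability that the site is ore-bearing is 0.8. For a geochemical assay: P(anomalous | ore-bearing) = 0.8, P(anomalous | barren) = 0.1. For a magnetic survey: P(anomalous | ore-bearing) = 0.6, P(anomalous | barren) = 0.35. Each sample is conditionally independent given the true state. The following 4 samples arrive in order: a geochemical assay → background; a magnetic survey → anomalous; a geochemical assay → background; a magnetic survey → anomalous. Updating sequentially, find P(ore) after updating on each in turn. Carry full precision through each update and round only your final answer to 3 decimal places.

Each posterior becomes the prior for the next update.
After a geochemical assay='background': P(ore) = 0.2·0.8000 / (0.2·0.8000 + 0.9·0.2000) ≈ 0.4706
After a magnetic survey='anomalous': P(ore) = 0.6·0.4706 / (0.6·0.4706 + 0.35·0.5294) ≈ 0.6038
After a geochemical assay='background': P(ore) = 0.2·0.6038 / (0.2·0.6038 + 0.9·0.3962) ≈ 0.2530
After a magnetic survey='anomalous': P(ore) = 0.6·0.2530 / (0.6·0.2530 + 0.35·0.7470) ≈ 0.3673

0.367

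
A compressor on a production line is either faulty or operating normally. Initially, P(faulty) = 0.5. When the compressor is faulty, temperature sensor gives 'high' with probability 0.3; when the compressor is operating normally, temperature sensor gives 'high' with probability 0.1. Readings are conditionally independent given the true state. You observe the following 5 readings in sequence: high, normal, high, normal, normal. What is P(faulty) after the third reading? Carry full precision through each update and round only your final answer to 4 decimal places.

0.8750

After 'high': P(faulty) = 0.3·0.5000 / (0.3·0.5000 + 0.1·0.5000) ≈ 0.7500
After 'normal': P(faulty) = 0.7·0.7500 / (0.7·0.7500 + 0.9·0.2500) ≈ 0.7000
After 'high': P(faulty) = 0.3·0.7000 / (0.3·0.7000 + 0.1·0.3000) ≈ 0.8750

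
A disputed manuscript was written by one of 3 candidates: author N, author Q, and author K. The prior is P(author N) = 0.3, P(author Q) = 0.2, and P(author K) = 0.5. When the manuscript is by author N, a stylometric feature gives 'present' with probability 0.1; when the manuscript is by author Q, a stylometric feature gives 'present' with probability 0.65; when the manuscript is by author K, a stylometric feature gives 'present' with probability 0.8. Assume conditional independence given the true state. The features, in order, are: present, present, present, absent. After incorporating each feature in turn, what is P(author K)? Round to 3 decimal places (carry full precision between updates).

Apply Bayes' rule sequentially, carrying P(author K) forward.
After 'present': normaliser = 0.1·0.3000 + 0.65·0.2000 + 0.8·0.5000; P(author N) ≈ 0.0536, P(author Q) ≈ 0.2321, P(author K) ≈ 0.7143
After 'present': normaliser = 0.1·0.0536 + 0.65·0.2321 + 0.8·0.7143; P(author N) ≈ 0.0074, P(author Q) ≈ 0.2074, P(author K) ≈ 0.7853
After 'present': normaliser = 0.1·0.0074 + 0.65·0.2074 + 0.8·0.7853; P(author N) ≈ 0.0010, P(author Q) ≈ 0.1765, P(author K) ≈ 0.8226
After 'absent': normaliser = 0.9·0.0010 + 0.35·0.1765 + 0.2·0.8226; P(author N) ≈ 0.0038, P(author Q) ≈ 0.2719, P(author K) ≈ 0.7243

0.724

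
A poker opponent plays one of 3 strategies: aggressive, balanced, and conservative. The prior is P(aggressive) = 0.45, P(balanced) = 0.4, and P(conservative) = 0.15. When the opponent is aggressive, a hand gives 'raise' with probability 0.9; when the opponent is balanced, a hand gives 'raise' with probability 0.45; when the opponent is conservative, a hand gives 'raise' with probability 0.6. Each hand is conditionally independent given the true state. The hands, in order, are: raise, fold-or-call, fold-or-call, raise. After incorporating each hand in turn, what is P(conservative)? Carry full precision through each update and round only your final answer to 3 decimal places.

After 'raise': normaliser = 0.9·0.4500 + 0.45·0.4000 + 0.6·0.1500; P(aggressive) ≈ 0.6000, P(balanced) ≈ 0.2667, P(conservative) ≈ 0.1333
After 'fold-or-call': normaliser = 0.1·0.6000 + 0.55·0.2667 + 0.4·0.1333; P(aggressive) ≈ 0.2308, P(balanced) ≈ 0.5641, P(conservative) ≈ 0.2051
After 'fold-or-call': normaliser = 0.1·0.2308 + 0.55·0.5641 + 0.4·0.2051; P(aggressive) ≈ 0.0556, P(balanced) ≈ 0.7469, P(conservative) ≈ 0.1975
After 'raise': normaliser = 0.9·0.0556 + 0.45·0.7469 + 0.6·0.1975; P(aggressive) ≈ 0.0991, P(balanced) ≈ 0.6661, P(conservative) ≈ 0.2349

0.235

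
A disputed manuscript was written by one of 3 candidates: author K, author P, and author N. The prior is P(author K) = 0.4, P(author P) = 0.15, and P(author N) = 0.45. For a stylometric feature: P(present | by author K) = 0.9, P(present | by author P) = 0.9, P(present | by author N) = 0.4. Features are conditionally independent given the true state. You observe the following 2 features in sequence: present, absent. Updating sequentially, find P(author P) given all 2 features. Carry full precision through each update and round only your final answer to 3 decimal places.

After 'present': normaliser = 0.9·0.4000 + 0.9·0.1500 + 0.4·0.4500; P(author K) ≈ 0.5333, P(author P) ≈ 0.2000, P(author N) ≈ 0.2667
After 'absent': normaliser = 0.1·0.5333 + 0.1·0.2000 + 0.6·0.2667; P(author K) ≈ 0.2286, P(author P) ≈ 0.0857, P(author N) ≈ 0.6857

0.086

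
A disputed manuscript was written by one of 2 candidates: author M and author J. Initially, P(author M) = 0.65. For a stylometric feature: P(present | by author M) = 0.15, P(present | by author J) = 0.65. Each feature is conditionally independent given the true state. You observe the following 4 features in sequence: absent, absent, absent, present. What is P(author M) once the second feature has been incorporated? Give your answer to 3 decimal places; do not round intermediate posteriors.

After 'absent': P(author M) = 0.85·0.6500 / (0.85·0.6500 + 0.35·0.3500) ≈ 0.8185
After 'absent': P(author M) = 0.85·0.8185 / (0.85·0.8185 + 0.35·0.1815) ≈ 0.9163

0.916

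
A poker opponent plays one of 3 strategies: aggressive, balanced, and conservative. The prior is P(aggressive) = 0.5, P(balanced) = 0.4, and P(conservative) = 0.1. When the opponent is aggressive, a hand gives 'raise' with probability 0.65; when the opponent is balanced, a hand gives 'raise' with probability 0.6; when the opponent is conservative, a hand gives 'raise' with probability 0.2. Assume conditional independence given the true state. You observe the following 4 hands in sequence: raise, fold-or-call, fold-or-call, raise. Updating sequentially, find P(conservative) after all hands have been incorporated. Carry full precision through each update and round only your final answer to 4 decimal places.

After 'raise': normaliser = 0.65·0.5000 + 0.6·0.4000 + 0.2·0.1000; P(aggressive) ≈ 0.5556, P(balanced) ≈ 0.4103, P(conservative) ≈ 0.0342
After 'fold-or-call': normaliser = 0.35·0.5556 + 0.4·0.4103 + 0.8·0.0342; P(aggressive) ≈ 0.5039, P(balanced) ≈ 0.4252, P(conservative) ≈ 0.0709
After 'fold-or-call': normaliser = 0.35·0.5039 + 0.4·0.4252 + 0.8·0.0709; P(aggressive) ≈ 0.4374, P(balanced) ≈ 0.4219, P(conservative) ≈ 0.1406
After 'raise': normaliser = 0.65·0.4374 + 0.6·0.4219 + 0.2·0.1406; P(aggressive) ≈ 0.5027, P(balanced) ≈ 0.4476, P(conservative) ≈ 0.0497

0.0497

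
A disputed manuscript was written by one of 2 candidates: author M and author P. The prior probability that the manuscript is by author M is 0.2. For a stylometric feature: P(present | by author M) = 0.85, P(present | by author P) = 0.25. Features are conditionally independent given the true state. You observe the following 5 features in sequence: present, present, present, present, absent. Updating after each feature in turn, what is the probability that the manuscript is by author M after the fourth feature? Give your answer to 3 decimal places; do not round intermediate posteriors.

0.971

After 'present': P(author M) = 0.85·0.2000 / (0.85·0.2000 + 0.25·0.8000) ≈ 0.4595
After 'present': P(author M) = 0.85·0.4595 / (0.85·0.4595 + 0.25·0.5405) ≈ 0.7429
After 'present': P(author M) = 0.85·0.7429 / (0.85·0.7429 + 0.25·0.2571) ≈ 0.9076
After 'present': P(author M) = 0.85·0.9076 / (0.85·0.9076 + 0.25·0.0924) ≈ 0.9709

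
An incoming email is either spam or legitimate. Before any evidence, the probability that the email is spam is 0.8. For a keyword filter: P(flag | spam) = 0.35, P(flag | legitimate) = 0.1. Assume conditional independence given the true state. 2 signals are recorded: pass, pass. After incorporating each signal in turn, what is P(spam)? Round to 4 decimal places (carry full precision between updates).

After 'pass': P(spam) = 0.65·0.8000 / (0.65·0.8000 + 0.9·0.2000) ≈ 0.7429
After 'pass': P(spam) = 0.65·0.7429 / (0.65·0.7429 + 0.9·0.2571) ≈ 0.6760

0.6760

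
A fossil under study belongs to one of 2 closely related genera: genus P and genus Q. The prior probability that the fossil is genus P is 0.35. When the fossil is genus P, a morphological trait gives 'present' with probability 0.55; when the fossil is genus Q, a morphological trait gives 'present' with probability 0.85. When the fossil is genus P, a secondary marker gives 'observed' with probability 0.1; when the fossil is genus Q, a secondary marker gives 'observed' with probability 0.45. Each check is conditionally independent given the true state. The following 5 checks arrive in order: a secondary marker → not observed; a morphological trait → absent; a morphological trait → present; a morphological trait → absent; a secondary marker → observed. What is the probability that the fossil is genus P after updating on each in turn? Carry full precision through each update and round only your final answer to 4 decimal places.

After a secondary marker='not observed': P(genus P) = 0.9·0.3500 / (0.9·0.3500 + 0.55·0.6500) ≈ 0.4684
After a morphological trait='absent': P(genus P) = 0.45·0.4684 / (0.45·0.4684 + 0.15·0.5316) ≈ 0.7255
After a morphological trait='present': P(genus P) = 0.55·0.7255 / (0.55·0.7255 + 0.85·0.2745) ≈ 0.6311
After a morphological trait='absent': P(genus P) = 0.45·0.6311 / (0.45·0.6311 + 0.15·0.3689) ≈ 0.8369
After a secondary marker='observed': P(genus P) = 0.1·0.8369 / (0.1·0.8369 + 0.45·0.1631) ≈ 0.5328

0.5328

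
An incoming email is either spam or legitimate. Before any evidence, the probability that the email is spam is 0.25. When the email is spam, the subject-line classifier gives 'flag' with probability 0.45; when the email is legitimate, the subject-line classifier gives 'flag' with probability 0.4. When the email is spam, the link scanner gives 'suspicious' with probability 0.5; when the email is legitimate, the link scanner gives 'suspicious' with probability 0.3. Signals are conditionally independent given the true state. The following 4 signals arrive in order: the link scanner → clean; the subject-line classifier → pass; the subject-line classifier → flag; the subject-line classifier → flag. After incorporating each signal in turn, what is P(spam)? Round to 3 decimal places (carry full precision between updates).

0.216

After the link scanner='clean': P(spam) = 0.5·0.2500 / (0.5·0.2500 + 0.7·0.7500) ≈ 0.1923
After the subject-line classifier='pass': P(spam) = 0.55·0.1923 / (0.55·0.1923 + 0.6·0.8077) ≈ 0.1792
After the subject-line classifier='flag': P(spam) = 0.45·0.1792 / (0.45·0.1792 + 0.4·0.8208) ≈ 0.1971
After the subject-line classifier='flag': P(spam) = 0.45·0.1971 / (0.45·0.1971 + 0.4·0.8029) ≈ 0.2164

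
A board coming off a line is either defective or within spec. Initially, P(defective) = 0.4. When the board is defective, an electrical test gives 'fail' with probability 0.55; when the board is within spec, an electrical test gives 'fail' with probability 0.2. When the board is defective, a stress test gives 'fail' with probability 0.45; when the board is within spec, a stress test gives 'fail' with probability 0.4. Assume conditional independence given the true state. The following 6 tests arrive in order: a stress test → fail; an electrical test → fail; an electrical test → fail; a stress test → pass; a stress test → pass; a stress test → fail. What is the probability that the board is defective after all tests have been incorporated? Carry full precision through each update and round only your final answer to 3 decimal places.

After a stress test='fail': P(defective) = 0.45·0.4000 / (0.45·0.4000 + 0.4·0.6000) ≈ 0.4286
After an electrical test='fail': P(defective) = 0.55·0.4286 / (0.55·0.4286 + 0.2·0.5714) ≈ 0.6735
After an electrical test='fail': P(defective) = 0.55·0.6735 / (0.55·0.6735 + 0.2·0.3265) ≈ 0.8501
After a stress test='pass': P(defective) = 0.55·0.8501 / (0.55·0.8501 + 0.6·0.1499) ≈ 0.8387
After a stress test='pass': P(defective) = 0.55·0.8387 / (0.55·0.8387 + 0.6·0.1613) ≈ 0.8266
After a stress test='fail': P(defective) = 0.45·0.8266 / (0.45·0.8266 + 0.4·0.1734) ≈ 0.8428

0.843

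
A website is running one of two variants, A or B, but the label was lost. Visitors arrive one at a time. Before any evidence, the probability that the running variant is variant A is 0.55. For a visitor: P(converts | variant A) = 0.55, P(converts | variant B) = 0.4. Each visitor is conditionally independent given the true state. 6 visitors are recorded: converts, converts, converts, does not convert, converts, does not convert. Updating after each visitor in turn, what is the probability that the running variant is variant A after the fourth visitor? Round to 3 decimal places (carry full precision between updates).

0.704

After 'converts': P(A) = 0.55·0.5500 / (0.55·0.5500 + 0.4·0.4500) ≈ 0.6269
After 'converts': P(A) = 0.55·0.6269 / (0.55·0.6269 + 0.4·0.3731) ≈ 0.6980
After 'converts': P(A) = 0.55·0.6980 / (0.55·0.6980 + 0.4·0.3020) ≈ 0.7606
After 'does not convert': P(A) = 0.45·0.7606 / (0.45·0.7606 + 0.6·0.2394) ≈ 0.7044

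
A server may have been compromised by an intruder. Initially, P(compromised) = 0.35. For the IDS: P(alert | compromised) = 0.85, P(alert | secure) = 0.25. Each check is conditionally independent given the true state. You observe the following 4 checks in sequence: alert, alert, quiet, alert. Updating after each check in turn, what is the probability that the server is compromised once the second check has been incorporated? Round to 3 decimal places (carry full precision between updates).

After 'alert': P(compromised) = 0.85·0.3500 / (0.85·0.3500 + 0.25·0.6500) ≈ 0.6467
After 'alert': P(compromised) = 0.85·0.6467 / (0.85·0.6467 + 0.25·0.3533) ≈ 0.8616

0.862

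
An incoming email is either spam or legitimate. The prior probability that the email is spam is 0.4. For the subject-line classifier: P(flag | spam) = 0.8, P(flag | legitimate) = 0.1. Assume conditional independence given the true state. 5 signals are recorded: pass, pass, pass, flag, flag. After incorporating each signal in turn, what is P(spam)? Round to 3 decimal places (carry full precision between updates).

After 'pass': P(spam) = 0.2·0.4000 / (0.2·0.4000 + 0.9·0.6000) ≈ 0.1290
After 'pass': P(spam) = 0.2·0.1290 / (0.2·0.1290 + 0.9·0.8710) ≈ 0.0319
After 'pass': P(spam) = 0.2·0.0319 / (0.2·0.0319 + 0.9·0.9681) ≈ 0.0073
After 'flag': P(spam) = 0.8·0.0073 / (0.8·0.0073 + 0.1·0.9927) ≈ 0.0553
After 'flag': P(spam) = 0.8·0.0553 / (0.8·0.0553 + 0.1·0.9447) ≈ 0.3189

0.319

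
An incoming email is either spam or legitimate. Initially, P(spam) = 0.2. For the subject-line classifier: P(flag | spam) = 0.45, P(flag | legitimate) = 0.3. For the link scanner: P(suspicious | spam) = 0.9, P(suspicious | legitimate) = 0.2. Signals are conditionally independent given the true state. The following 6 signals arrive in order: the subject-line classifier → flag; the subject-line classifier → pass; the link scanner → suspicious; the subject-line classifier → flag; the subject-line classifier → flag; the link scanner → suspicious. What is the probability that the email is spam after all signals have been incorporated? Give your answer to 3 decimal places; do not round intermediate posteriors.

After the subject-line classifier='flag': P(spam) = 0.45·0.2000 / (0.45·0.2000 + 0.3·0.8000) ≈ 0.2727
After the subject-line classifier='pass': P(spam) = 0.55·0.2727 / (0.55·0.2727 + 0.7·0.7273) ≈ 0.2276
After the link scanner='suspicious': P(spam) = 0.9·0.2276 / (0.9·0.2276 + 0.2·0.7724) ≈ 0.5701
After the subject-line classifier='flag': P(spam) = 0.45·0.5701 / (0.45·0.5701 + 0.3·0.4299) ≈ 0.6654
After the subject-line classifier='flag': P(spam) = 0.45·0.6654 / (0.45·0.6654 + 0.3·0.3346) ≈ 0.7489
After the link scanner='suspicious': P(spam) = 0.9·0.7489 / (0.9·0.7489 + 0.2·0.2511) ≈ 0.9307

0.931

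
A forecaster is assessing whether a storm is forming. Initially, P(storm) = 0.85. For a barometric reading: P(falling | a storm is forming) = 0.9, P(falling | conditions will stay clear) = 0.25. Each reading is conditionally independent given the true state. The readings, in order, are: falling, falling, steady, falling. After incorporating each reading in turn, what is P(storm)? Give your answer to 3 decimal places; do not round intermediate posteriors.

0.972

Each posterior becomes the prior for the next update.
After 'falling': P(storm) = 0.9·0.8500 / (0.9·0.8500 + 0.25·0.1500) ≈ 0.9533
After 'falling': P(storm) = 0.9·0.9533 / (0.9·0.9533 + 0.25·0.0467) ≈ 0.9866
After 'steady': P(storm) = 0.1·0.9866 / (0.1·0.9866 + 0.75·0.0134) ≈ 0.9073
After 'falling': P(storm) = 0.9·0.9073 / (0.9·0.9073 + 0.25·0.0927) ≈ 0.9724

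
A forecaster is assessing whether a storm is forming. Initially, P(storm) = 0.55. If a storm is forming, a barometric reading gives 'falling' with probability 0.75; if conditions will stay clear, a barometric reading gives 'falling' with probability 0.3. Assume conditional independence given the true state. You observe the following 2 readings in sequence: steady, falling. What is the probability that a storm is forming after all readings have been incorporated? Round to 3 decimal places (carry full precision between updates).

0.522

After 'steady': P(storm) = 0.25·0.5500 / (0.25·0.5500 + 0.7·0.4500) ≈ 0.3039
After 'falling': P(storm) = 0.75·0.3039 / (0.75·0.3039 + 0.3·0.6961) ≈ 0.5218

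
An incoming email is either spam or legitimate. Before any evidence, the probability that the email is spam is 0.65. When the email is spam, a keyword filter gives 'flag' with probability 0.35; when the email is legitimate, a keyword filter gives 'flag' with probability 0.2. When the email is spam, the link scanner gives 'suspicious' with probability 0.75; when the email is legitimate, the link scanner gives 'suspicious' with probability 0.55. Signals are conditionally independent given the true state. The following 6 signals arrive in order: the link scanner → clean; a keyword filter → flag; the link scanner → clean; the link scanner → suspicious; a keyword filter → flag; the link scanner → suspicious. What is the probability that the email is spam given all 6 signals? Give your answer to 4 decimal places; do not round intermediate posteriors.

Each posterior becomes the prior for the next update.
After the link scanner='clean': P(spam) = 0.25·0.6500 / (0.25·0.6500 + 0.45·0.3500) ≈ 0.5078
After a keyword filter='flag': P(spam) = 0.35·0.5078 / (0.35·0.5078 + 0.2·0.4922) ≈ 0.6436
After the link scanner='clean': P(spam) = 0.25·0.6436 / (0.25·0.6436 + 0.45·0.3564) ≈ 0.5008
After the link scanner='suspicious': P(spam) = 0.75·0.5008 / (0.75·0.5008 + 0.55·0.4992) ≈ 0.5777
After a keyword filter='flag': P(spam) = 0.35·0.5777 / (0.35·0.5777 + 0.2·0.4223) ≈ 0.7053
After the link scanner='suspicious': P(spam) = 0.75·0.7053 / (0.75·0.7053 + 0.55·0.2947) ≈ 0.7655

0.7655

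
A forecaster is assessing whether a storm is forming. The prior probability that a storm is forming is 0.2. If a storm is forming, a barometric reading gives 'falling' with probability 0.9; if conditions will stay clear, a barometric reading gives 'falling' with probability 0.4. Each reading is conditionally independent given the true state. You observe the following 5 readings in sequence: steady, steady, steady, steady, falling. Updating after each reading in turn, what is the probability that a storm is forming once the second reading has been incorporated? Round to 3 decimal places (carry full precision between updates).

After 'steady': P(storm) = 0.1·0.2000 / (0.1·0.2000 + 0.6·0.8000) ≈ 0.0400
After 'steady': P(storm) = 0.1·0.0400 / (0.1·0.0400 + 0.6·0.9600) ≈ 0.0069

0.007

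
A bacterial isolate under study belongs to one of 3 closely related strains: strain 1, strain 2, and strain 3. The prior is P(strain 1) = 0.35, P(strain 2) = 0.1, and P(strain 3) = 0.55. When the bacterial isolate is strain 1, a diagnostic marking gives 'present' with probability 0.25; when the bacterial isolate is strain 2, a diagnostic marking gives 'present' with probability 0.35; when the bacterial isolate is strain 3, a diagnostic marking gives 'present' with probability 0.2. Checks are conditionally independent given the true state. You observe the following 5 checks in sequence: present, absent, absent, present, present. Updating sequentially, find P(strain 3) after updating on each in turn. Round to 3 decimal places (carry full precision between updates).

0.366

After 'present': normaliser = 0.25·0.3500 + 0.35·0.1000 + 0.2·0.5500; P(strain 1) ≈ 0.3763, P(strain 2) ≈ 0.1505, P(strain 3) ≈ 0.4731
After 'absent': normaliser = 0.75·0.3763 + 0.65·0.1505 + 0.8·0.4731; P(strain 1) ≈ 0.3721, P(strain 2) ≈ 0.1290, P(strain 3) ≈ 0.4989
After 'absent': normaliser = 0.75·0.3721 + 0.65·0.1290 + 0.8·0.4989; P(strain 1) ≈ 0.3662, P(strain 2) ≈ 0.1100, P(strain 3) ≈ 0.5238
After 'present': normaliser = 0.25·0.3662 + 0.35·0.1100 + 0.2·0.5238; P(strain 1) ≈ 0.3899, P(strain 2) ≈ 0.1640, P(strain 3) ≈ 0.4461
After 'present': normaliser = 0.25·0.3899 + 0.35·0.1640 + 0.2·0.4461; P(strain 1) ≈ 0.3993, P(strain 2) ≈ 0.2351, P(strain 3) ≈ 0.3655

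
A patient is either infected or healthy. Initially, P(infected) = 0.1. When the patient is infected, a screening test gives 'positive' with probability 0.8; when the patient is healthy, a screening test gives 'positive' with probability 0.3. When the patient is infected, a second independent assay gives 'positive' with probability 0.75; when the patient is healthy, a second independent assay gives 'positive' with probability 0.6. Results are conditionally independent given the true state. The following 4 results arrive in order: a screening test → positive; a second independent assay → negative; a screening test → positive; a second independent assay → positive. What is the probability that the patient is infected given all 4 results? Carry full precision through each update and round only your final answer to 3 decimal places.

0.382

After a screening test='positive': P(infected) = 0.8·0.1000 / (0.8·0.1000 + 0.3·0.9000) ≈ 0.2286
After a second independent assay='negative': P(infected) = 0.25·0.2286 / (0.25·0.2286 + 0.4·0.7714) ≈ 0.1562
After a screening test='positive': P(infected) = 0.8·0.1562 / (0.8·0.1562 + 0.3·0.8438) ≈ 0.3306
After a second independent assay='positive': P(infected) = 0.75·0.3306 / (0.75·0.3306 + 0.6·0.6694) ≈ 0.3817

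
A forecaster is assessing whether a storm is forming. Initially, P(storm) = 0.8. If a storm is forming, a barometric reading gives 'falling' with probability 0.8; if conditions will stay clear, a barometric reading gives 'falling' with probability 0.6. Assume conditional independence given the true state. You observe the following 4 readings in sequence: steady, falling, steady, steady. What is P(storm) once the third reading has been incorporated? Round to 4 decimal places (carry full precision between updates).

After 'steady': P(storm) = 0.2·0.8000 / (0.2·0.8000 + 0.4·0.2000) ≈ 0.6667
After 'falling': P(storm) = 0.8·0.6667 / (0.8·0.6667 + 0.6·0.3333) ≈ 0.7273
After 'steady': P(storm) = 0.2·0.7273 / (0.2·0.7273 + 0.4·0.2727) ≈ 0.5714

0.5714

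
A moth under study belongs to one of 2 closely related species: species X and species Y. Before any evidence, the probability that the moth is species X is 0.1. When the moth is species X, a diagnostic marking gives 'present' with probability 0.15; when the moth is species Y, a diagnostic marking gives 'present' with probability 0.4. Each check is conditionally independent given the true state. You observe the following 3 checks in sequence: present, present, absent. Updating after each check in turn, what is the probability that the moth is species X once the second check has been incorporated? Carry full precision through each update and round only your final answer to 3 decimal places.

After 'present': P(species X) = 0.15·0.1000 / (0.15·0.1000 + 0.4·0.9000) ≈ 0.0400
After 'present': P(species X) = 0.15·0.0400 / (0.15·0.0400 + 0.4·0.9600) ≈ 0.0154

0.015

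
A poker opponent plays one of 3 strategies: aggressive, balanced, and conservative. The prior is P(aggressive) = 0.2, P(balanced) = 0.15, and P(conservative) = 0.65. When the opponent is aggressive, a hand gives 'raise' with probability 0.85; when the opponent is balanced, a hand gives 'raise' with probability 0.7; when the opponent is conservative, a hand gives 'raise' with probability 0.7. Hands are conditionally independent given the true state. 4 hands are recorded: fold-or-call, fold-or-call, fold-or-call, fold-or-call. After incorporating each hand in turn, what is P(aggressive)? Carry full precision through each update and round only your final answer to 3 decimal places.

Each posterior becomes the prior for the next update.
After 'fold-or-call': normaliser = 0.15·0.2000 + 0.3·0.1500 + 0.3·0.6500; P(aggressive) ≈ 0.1111, P(balanced) ≈ 0.1667, P(conservative) ≈ 0.7222
After 'fold-or-call': normaliser = 0.15·0.1111 + 0.3·0.1667 + 0.3·0.7222; P(aggressive) ≈ 0.0588, P(balanced) ≈ 0.1765, P(conservative) ≈ 0.7647
After 'fold-or-call': normaliser = 0.15·0.0588 + 0.3·0.1765 + 0.3·0.7647; P(aggressive) ≈ 0.0303, P(balanced) ≈ 0.1818, P(conservative) ≈ 0.7879
After 'fold-or-call': normaliser = 0.15·0.0303 + 0.3·0.1818 + 0.3·0.7879; P(aggressive) ≈ 0.0154, P(balanced) ≈ 0.1846, P(conservative) ≈ 0.8000

0.015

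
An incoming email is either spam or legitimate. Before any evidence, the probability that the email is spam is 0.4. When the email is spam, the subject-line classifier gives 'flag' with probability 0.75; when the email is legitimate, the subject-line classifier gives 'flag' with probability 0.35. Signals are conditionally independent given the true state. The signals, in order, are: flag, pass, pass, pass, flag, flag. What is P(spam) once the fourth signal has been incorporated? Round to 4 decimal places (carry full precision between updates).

0.0752

After 'flag': P(spam) = 0.75·0.4000 / (0.75·0.4000 + 0.35·0.6000) ≈ 0.5882
After 'pass': P(spam) = 0.25·0.5882 / (0.25·0.5882 + 0.65·0.4118) ≈ 0.3546
After 'pass': P(spam) = 0.25·0.3546 / (0.25·0.3546 + 0.65·0.6454) ≈ 0.1745
After 'pass': P(spam) = 0.25·0.1745 / (0.25·0.1745 + 0.65·0.8255) ≈ 0.0752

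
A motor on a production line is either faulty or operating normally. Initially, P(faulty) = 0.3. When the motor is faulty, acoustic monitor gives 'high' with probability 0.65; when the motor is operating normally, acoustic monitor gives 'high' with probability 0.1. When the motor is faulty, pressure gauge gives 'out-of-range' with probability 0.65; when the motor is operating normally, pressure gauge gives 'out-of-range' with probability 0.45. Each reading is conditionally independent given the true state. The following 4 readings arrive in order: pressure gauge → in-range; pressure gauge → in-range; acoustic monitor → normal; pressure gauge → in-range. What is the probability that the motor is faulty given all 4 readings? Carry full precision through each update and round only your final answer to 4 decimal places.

0.0412

Apply Bayes' rule sequentially, carrying P(faulty) forward.
After pressure gauge='in-range': P(faulty) = 0.35·0.3000 / (0.35·0.3000 + 0.55·0.7000) ≈ 0.2143
After pressure gauge='in-range': P(faulty) = 0.35·0.2143 / (0.35·0.2143 + 0.55·0.7857) ≈ 0.1479
After acoustic monitor='normal': P(faulty) = 0.35·0.1479 / (0.35·0.1479 + 0.9·0.8521) ≈ 0.0632
After pressure gauge='in-range': P(faulty) = 0.35·0.0632 / (0.35·0.0632 + 0.55·0.9368) ≈ 0.0412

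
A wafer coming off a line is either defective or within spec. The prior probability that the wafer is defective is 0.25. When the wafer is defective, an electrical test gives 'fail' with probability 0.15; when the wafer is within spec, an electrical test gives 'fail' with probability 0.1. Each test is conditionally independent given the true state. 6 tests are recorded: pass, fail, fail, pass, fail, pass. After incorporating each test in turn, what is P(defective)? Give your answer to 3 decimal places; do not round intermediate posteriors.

After 'pass': P(defective) = 0.85·0.2500 / (0.85·0.2500 + 0.9·0.7500) ≈ 0.2394
After 'fail': P(defective) = 0.15·0.2394 / (0.15·0.2394 + 0.1·0.7606) ≈ 0.3208
After 'fail': P(defective) = 0.15·0.3208 / (0.15·0.3208 + 0.1·0.6792) ≈ 0.4146
After 'pass': P(defective) = 0.85·0.4146 / (0.85·0.4146 + 0.9·0.5854) ≈ 0.4008
After 'fail': P(defective) = 0.15·0.4008 / (0.15·0.4008 + 0.1·0.5992) ≈ 0.5009
After 'pass': P(defective) = 0.85·0.5009 / (0.85·0.5009 + 0.9·0.4991) ≈ 0.4866

0.487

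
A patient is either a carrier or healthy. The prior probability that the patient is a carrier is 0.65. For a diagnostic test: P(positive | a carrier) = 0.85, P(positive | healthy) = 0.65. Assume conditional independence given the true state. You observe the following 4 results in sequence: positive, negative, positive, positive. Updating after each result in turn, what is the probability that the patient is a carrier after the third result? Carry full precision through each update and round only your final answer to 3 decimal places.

0.576

After 'positive': P(carrier) = 0.85·0.6500 / (0.85·0.6500 + 0.65·0.3500) ≈ 0.7083
After 'negative': P(carrier) = 0.15·0.7083 / (0.15·0.7083 + 0.35·0.2917) ≈ 0.5100
After 'positive': P(carrier) = 0.85·0.5100 / (0.85·0.5100 + 0.65·0.4900) ≈ 0.5765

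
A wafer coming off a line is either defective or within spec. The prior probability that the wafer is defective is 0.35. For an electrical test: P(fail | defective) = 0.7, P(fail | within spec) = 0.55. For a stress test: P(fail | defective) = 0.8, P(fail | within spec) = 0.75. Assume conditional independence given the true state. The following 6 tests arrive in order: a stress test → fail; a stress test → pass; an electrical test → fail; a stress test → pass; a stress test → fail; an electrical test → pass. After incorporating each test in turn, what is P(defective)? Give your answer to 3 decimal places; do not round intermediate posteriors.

After a stress test='fail': P(defective) = 0.8·0.3500 / (0.8·0.3500 + 0.75·0.6500) ≈ 0.3648
After a stress test='pass': P(defective) = 0.2·0.3648 / (0.2·0.3648 + 0.25·0.6352) ≈ 0.3148
After an electrical test='fail': P(defective) = 0.7·0.3148 / (0.7·0.3148 + 0.55·0.6852) ≈ 0.3690
After a stress test='pass': P(defective) = 0.2·0.3690 / (0.2·0.3690 + 0.25·0.6310) ≈ 0.3187
After a stress test='fail': P(defective) = 0.8·0.3187 / (0.8·0.3187 + 0.75·0.6813) ≈ 0.3329
After an electrical test='pass': P(defective) = 0.3·0.3329 / (0.3·0.3329 + 0.45·0.6671) ≈ 0.2496

0.250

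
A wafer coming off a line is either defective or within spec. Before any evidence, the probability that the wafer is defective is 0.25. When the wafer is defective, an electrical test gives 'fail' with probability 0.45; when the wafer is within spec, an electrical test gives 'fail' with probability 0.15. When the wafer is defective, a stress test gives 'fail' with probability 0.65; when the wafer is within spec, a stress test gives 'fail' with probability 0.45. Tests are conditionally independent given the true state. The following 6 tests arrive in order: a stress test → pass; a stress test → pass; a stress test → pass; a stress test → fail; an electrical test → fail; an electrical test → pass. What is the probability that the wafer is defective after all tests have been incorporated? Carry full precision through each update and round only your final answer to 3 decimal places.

After a stress test='pass': P(defective) = 0.35·0.2500 / (0.35·0.2500 + 0.55·0.7500) ≈ 0.1750
After a stress test='pass': P(defective) = 0.35·0.1750 / (0.35·0.1750 + 0.55·0.8250) ≈ 0.1189
After a stress test='pass': P(defective) = 0.35·0.1189 / (0.35·0.1189 + 0.55·0.8811) ≈ 0.0791
After a stress test='fail': P(defective) = 0.65·0.0791 / (0.65·0.0791 + 0.45·0.9209) ≈ 0.1104
After an electrical test='fail': P(defective) = 0.45·0.1104 / (0.45·0.1104 + 0.15·0.8896) ≈ 0.2713
After an electrical test='pass': P(defective) = 0.55·0.2713 / (0.55·0.2713 + 0.85·0.7287) ≈ 0.1941

0.194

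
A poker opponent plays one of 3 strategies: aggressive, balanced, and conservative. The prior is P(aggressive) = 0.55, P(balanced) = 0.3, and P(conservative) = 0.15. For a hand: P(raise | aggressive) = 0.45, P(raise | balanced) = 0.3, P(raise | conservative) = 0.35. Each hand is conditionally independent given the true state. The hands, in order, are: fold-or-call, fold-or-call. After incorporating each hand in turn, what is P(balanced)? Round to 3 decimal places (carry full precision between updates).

After 'fold-or-call': normaliser = 0.55·0.5500 + 0.7·0.3000 + 0.65·0.1500; P(aggressive) ≈ 0.4959, P(balanced) ≈ 0.3443, P(conservative) ≈ 0.1598
After 'fold-or-call': normaliser = 0.55·0.4959 + 0.7·0.3443 + 0.65·0.1598; P(aggressive) ≈ 0.4416, P(balanced) ≈ 0.3902, P(conservative) ≈ 0.1682

0.390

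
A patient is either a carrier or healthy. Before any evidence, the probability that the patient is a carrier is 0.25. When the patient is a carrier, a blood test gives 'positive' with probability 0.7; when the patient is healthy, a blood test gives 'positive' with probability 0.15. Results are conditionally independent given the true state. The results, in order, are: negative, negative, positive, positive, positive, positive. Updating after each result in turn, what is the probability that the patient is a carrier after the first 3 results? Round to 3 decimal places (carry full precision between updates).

0.162

Apply Bayes' rule sequentially, carrying P(carrier) forward.
After 'negative': P(carrier) = 0.3·0.2500 / (0.3·0.2500 + 0.85·0.7500) ≈ 0.1053
After 'negative': P(carrier) = 0.3·0.1053 / (0.3·0.1053 + 0.85·0.8947) ≈ 0.0399
After 'positive': P(carrier) = 0.7·0.0399 / (0.7·0.0399 + 0.15·0.9601) ≈ 0.1623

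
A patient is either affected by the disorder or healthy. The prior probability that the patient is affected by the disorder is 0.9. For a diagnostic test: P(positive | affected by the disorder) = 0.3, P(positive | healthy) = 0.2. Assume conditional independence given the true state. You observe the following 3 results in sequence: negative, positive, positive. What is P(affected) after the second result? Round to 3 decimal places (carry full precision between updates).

0.922

After 'negative': P(affected) = 0.7·0.9000 / (0.7·0.9000 + 0.8·0.1000) ≈ 0.8873
After 'positive': P(affected) = 0.3·0.8873 / (0.3·0.8873 + 0.2·0.1127) ≈ 0.9220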